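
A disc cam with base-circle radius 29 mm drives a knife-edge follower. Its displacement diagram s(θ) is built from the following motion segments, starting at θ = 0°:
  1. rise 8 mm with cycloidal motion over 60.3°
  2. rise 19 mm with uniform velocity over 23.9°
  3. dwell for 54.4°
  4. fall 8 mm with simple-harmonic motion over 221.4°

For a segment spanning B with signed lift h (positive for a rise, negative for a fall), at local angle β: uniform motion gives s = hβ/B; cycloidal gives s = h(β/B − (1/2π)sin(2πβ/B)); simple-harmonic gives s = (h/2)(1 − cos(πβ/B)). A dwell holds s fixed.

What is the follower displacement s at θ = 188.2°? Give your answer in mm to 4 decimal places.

seg 1 [0°–60.3°] cycloidal, h=8: full span → s += 8 → s = 8.0000
seg 2 [60.3°–84.2°] uniform, h=19: full span → s += 19 → s = 27.0000
seg 3 [84.2°–138.6°] dwell: s stays 27.0000
seg 4 [138.6°–360°] simple-harmonic, h=-8: θ=188.2° here. β=49.6, B=221.4. -8/2·(1 − cos(π·0.2240)) = -0.9505 → s = 26.0495

26.0495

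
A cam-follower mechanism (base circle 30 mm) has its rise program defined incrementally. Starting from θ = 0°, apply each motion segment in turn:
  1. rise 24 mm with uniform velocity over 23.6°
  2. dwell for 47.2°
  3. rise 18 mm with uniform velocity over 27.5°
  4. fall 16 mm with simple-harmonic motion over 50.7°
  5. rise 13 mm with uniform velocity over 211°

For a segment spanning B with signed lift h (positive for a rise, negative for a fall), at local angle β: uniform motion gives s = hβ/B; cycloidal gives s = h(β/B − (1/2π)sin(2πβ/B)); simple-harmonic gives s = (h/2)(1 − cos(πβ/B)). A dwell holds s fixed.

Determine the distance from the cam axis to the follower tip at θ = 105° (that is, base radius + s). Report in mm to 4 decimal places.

seg 1 [0°–23.6°] uniform, h=24: full span → s += 24 → s = 24.0000
seg 2 [23.6°–70.8°] dwell: s stays 24.0000
seg 3 [70.8°–98.3°] uniform, h=18: full span → s += 18 → s = 42.0000
seg 4 [98.3°–149°] simple-harmonic, h=-16: θ=105° here. β=6.7, B=50.7. -16/2·(1 − cos(π·0.1321)) = -0.6796 → s = 41.3204
radial distance = base radius + s = 30 + 41.3204 = 71.3204

71.3204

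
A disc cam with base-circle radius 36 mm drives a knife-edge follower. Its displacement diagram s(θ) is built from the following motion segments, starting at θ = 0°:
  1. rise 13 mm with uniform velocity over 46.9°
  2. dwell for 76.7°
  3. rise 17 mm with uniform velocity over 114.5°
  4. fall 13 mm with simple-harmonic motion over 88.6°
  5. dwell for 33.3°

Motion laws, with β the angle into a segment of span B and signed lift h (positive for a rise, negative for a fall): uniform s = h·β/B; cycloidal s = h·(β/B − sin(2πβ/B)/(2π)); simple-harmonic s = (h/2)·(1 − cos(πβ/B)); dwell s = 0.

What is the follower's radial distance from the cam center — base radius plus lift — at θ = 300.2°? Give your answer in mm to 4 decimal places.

seg 1 [0°–46.9°] uniform, h=13: full span → s += 13 → s = 13.0000
seg 2 [46.9°–123.6°] dwell: s stays 13.0000
seg 3 [123.6°–238.1°] uniform, h=17: full span → s += 17 → s = 30.0000
seg 4 [238.1°–326.7°] simple-harmonic, h=-13: θ=300.2° here. β=62.1, B=88.6. -13/2·(1 − cos(π·0.7009)) = -10.3355 → s = 19.6645
radial distance = base radius + s = 36 + 19.6645 = 55.6645

55.6645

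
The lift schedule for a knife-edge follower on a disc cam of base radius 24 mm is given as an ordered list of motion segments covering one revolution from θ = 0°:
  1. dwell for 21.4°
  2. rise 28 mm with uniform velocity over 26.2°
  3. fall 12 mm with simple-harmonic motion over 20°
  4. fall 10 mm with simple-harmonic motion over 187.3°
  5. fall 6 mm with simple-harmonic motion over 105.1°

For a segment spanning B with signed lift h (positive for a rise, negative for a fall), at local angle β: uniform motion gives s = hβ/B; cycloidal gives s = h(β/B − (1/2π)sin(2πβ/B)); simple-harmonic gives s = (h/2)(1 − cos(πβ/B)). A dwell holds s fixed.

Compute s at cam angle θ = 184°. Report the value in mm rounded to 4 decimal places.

seg 1 [0°–21.4°] dwell: s stays 0.0000
seg 2 [21.4°–47.6°] uniform, h=28: full span → s += 28 → s = 28.0000
seg 3 [47.6°–67.6°] simple-harmonic, h=-12: full span → s += -12 → s = 16.0000
seg 4 [67.6°–254.9°] simple-harmonic, h=-10: θ=184° here. β=116.4, B=187.3. -10/2·(1 − cos(π·0.6215)) = -6.8620 → s = 9.1380

9.1380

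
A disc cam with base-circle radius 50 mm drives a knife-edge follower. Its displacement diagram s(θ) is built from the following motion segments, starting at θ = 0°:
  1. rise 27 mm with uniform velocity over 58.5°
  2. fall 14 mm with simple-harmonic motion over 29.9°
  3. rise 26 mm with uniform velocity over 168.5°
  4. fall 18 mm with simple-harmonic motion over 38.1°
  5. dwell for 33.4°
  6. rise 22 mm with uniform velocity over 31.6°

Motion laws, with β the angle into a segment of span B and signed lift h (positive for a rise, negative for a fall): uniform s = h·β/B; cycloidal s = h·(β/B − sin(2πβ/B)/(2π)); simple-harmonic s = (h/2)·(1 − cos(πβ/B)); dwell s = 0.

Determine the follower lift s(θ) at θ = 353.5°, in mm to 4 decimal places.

seg 1 [0°–58.5°] uniform, h=27: full span → s += 27 → s = 27.0000
seg 2 [58.5°–88.4°] simple-harmonic, h=-14: full span → s += -14 → s = 13.0000
seg 3 [88.4°–256.9°] uniform, h=26: full span → s += 26 → s = 39.0000
seg 4 [256.9°–295°] simple-harmonic, h=-18: full span → s += -18 → s = 21.0000
seg 5 [295°–328.4°] dwell: s stays 21.0000
seg 6 [328.4°–360°] uniform, h=22: θ=353.5° here. β=25.1, B=31.6. 22·25.1/31.6 = 17.4747 → s = 38.4747

38.4747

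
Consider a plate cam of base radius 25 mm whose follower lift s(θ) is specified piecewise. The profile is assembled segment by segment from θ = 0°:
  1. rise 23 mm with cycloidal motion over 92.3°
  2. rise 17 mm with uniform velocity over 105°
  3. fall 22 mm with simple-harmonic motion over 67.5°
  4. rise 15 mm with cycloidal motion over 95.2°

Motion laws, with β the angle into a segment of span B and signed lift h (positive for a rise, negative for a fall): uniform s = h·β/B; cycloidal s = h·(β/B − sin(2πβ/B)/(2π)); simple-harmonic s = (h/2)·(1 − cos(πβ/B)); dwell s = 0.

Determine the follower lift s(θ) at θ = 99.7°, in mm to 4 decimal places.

seg 1 [0°–92.3°] cycloidal, h=23: full span → s += 23 → s = 23.0000
seg 2 [92.3°–197.3°] uniform, h=17: θ=99.7° here. β=7.4, B=105. 17·7.4/105 = 1.1981 → s = 24.1981

24.1981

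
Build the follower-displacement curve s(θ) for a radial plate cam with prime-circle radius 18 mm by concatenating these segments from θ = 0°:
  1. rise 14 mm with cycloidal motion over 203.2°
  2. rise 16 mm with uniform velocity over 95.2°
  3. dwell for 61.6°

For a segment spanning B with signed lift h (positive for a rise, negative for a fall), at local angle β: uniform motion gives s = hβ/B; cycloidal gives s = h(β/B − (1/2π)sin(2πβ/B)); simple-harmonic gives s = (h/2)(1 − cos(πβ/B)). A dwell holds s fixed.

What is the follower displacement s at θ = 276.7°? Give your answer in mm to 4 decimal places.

seg 1 [0°–203.2°] cycloidal, h=14: full span → s += 14 → s = 14.0000
seg 2 [203.2°–298.4°] uniform, h=16: θ=276.7° here. β=73.5, B=95.2. 16·73.5/95.2 = 12.3529 → s = 26.3529

26.3529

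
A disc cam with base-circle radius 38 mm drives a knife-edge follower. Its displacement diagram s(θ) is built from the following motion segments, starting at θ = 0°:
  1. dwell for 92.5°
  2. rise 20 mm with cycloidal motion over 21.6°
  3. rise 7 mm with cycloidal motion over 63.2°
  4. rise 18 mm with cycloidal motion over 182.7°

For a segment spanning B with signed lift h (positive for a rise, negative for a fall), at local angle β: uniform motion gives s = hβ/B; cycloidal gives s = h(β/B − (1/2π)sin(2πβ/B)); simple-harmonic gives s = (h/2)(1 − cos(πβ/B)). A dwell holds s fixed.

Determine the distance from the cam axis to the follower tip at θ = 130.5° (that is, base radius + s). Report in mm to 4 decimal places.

seg 1 [0°–92.5°] dwell: s stays 0.0000
seg 2 [92.5°–114.1°] cycloidal, h=20: full span → s += 20 → s = 20.0000
seg 3 [114.1°–177.3°] cycloidal, h=7: θ=130.5° here. β=16.4, B=63.2. 7·(0.2595 − sin(2π·0.2595)/(2π)) = 0.7044 → s = 20.7044
radial distance = base radius + s = 38 + 20.7044 = 58.7044

58.7044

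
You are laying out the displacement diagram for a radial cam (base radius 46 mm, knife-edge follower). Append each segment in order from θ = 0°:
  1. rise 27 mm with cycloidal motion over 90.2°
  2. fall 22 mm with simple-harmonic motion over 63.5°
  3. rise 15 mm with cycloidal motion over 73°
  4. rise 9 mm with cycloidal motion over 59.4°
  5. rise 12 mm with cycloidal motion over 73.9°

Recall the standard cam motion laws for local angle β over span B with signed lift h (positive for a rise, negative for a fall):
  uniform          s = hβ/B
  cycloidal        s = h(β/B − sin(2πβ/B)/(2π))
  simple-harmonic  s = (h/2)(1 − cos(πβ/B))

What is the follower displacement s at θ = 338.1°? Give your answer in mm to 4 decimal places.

seg 1 [0°–90.2°] cycloidal, h=27: full span → s += 27 → s = 27.0000
seg 2 [90.2°–153.7°] simple-harmonic, h=-22: full span → s += -22 → s = 5.0000
seg 3 [153.7°–226.7°] cycloidal, h=15: full span → s += 15 → s = 20.0000
seg 4 [226.7°–286.1°] cycloidal, h=9: full span → s += 9 → s = 29.0000
seg 5 [286.1°–360°] cycloidal, h=12: θ=338.1° here. β=52, B=73.9. 12·(0.7037 − sin(2π·0.7037)/(2π)) = 10.2733 → s = 39.2733

39.2733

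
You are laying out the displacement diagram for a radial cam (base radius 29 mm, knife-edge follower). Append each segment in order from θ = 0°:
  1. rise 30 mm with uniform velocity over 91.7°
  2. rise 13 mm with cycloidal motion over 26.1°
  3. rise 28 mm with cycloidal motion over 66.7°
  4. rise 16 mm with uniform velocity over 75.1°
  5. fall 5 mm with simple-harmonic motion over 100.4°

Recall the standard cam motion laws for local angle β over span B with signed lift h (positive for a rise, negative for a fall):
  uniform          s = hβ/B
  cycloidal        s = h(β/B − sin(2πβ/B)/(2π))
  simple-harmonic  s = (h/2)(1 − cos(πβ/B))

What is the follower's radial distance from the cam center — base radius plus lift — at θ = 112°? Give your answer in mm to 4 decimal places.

seg 1 [0°–91.7°] uniform, h=30: full span → s += 30 → s = 30.0000
seg 2 [91.7°–117.8°] cycloidal, h=13: θ=112° here. β=20.3, B=26.1. 13·(0.7778 − sin(2π·0.7778)/(2π)) = 12.1487 → s = 42.1487
radial distance = base radius + s = 29 + 42.1487 = 71.1487

71.1487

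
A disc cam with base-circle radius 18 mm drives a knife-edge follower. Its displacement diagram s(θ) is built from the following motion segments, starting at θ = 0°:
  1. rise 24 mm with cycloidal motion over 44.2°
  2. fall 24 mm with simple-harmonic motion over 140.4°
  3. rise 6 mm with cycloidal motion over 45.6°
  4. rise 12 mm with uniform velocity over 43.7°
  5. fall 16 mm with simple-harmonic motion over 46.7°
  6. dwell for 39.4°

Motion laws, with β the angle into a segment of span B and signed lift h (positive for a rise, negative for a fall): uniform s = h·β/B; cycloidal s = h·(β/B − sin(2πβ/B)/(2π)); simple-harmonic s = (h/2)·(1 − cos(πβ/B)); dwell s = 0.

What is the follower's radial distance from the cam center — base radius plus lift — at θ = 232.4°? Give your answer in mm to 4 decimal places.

seg 1 [0°–44.2°] cycloidal, h=24: full span → s += 24 → s = 24.0000
seg 2 [44.2°–184.6°] simple-harmonic, h=-24: full span → s += -24 → s = 0.0000
seg 3 [184.6°–230.2°] cycloidal, h=6: full span → s += 6 → s = 6.0000
seg 4 [230.2°–273.9°] uniform, h=12: θ=232.4° here. β=2.2, B=43.7. 12·2.2/43.7 = 0.6041 → s = 6.6041
radial distance = base radius + s = 18 + 6.6041 = 24.6041

24.6041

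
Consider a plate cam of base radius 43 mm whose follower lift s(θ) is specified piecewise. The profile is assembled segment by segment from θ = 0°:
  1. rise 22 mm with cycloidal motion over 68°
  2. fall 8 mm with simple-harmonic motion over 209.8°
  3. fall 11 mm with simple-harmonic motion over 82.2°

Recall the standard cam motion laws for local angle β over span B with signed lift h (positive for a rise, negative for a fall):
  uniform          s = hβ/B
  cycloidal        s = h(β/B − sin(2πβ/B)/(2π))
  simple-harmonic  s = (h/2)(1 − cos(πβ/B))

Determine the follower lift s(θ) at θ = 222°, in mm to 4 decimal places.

seg 1 [0°–68°] cycloidal, h=22: full span → s += 22 → s = 22.0000
seg 2 [68°–277.8°] simple-harmonic, h=-8: θ=222° here. β=154, B=209.8. -8/2·(1 − cos(π·0.7340)) = -6.6830 → s = 15.3170

15.3170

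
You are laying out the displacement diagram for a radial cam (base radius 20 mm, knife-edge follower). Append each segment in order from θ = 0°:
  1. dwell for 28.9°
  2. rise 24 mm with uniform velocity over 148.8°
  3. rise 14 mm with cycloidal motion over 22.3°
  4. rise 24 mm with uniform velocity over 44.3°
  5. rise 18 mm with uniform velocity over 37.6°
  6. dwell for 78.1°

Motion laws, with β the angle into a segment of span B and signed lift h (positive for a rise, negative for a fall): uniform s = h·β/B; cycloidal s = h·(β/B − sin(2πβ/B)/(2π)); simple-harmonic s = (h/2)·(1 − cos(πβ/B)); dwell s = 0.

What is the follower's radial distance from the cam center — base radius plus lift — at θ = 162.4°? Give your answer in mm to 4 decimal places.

seg 1 [0°–28.9°] dwell: s stays 0.0000
seg 2 [28.9°–177.7°] uniform, h=24: θ=162.4° here. β=133.5, B=148.8. 24·133.5/148.8 = 21.5323 → s = 21.5323
radial distance = base radius + s = 20 + 21.5323 = 41.5323

41.5323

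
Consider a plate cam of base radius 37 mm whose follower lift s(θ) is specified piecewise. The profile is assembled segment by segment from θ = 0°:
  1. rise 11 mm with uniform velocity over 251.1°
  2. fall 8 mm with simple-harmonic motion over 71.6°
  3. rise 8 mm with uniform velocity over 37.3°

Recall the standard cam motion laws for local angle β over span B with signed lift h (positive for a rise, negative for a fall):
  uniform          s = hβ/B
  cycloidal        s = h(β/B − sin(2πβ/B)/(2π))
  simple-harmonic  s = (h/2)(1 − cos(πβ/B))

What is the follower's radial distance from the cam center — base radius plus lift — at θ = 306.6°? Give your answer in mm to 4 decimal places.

seg 1 [0°–251.1°] uniform, h=11: full span → s += 11 → s = 11.0000
seg 2 [251.1°–322.7°] simple-harmonic, h=-8: θ=306.6° here. β=55.5, B=71.6. -8/2·(1 − cos(π·0.7751)) = -7.0428 → s = 3.9572
radial distance = base radius + s = 37 + 3.9572 = 40.9572

40.9572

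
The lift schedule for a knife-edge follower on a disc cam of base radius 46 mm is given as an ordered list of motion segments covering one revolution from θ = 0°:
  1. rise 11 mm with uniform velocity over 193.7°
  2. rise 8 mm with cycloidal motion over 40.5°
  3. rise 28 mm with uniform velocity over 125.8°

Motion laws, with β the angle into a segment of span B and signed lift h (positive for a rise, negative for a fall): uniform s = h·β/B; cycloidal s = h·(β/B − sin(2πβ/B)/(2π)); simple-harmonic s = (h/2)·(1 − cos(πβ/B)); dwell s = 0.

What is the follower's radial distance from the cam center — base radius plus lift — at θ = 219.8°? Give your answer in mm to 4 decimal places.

seg 1 [0°–193.7°] uniform, h=11: full span → s += 11 → s = 11.0000
seg 2 [193.7°–234.2°] cycloidal, h=8: θ=219.8° here. β=26.1, B=40.5. 8·(0.6444 − sin(2π·0.6444)/(2π)) = 6.1589 → s = 17.1589
radial distance = base radius + s = 46 + 17.1589 = 63.1589

63.1589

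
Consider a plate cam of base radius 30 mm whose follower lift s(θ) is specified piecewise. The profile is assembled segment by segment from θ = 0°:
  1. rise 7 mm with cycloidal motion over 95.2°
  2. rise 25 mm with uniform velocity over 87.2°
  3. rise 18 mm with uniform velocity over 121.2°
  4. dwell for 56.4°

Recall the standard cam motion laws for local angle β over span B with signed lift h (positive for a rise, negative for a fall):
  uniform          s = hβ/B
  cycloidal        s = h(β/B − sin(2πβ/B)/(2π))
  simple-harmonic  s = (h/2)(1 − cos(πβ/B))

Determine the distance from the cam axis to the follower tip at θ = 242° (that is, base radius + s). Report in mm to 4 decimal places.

seg 1 [0°–95.2°] cycloidal, h=7: full span → s += 7 → s = 7.0000
seg 2 [95.2°–182.4°] uniform, h=25: full span → s += 25 → s = 32.0000
seg 3 [182.4°–303.6°] uniform, h=18: θ=242° here. β=59.6, B=121.2. 18·59.6/121.2 = 8.8515 → s = 40.8515
radial distance = base radius + s = 30 + 40.8515 = 70.8515

70.8515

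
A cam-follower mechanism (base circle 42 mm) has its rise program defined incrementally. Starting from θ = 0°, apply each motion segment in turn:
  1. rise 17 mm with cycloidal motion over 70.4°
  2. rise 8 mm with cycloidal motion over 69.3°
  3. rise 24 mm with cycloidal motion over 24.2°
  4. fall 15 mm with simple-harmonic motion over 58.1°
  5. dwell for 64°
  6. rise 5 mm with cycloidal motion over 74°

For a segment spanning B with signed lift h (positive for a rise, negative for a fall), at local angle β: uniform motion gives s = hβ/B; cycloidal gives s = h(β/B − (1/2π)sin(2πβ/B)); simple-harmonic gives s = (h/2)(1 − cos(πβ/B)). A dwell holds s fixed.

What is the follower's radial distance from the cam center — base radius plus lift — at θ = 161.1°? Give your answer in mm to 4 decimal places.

seg 1 [0°–70.4°] cycloidal, h=17: full span → s += 17 → s = 17.0000
seg 2 [70.4°–139.7°] cycloidal, h=8: full span → s += 8 → s = 25.0000
seg 3 [139.7°–163.9°] cycloidal, h=24: θ=161.1° here. β=21.4, B=24.2. 24·(0.8843 − sin(2π·0.8843)/(2π)) = 23.7618 → s = 48.7618
radial distance = base radius + s = 42 + 48.7618 = 90.7618

90.7618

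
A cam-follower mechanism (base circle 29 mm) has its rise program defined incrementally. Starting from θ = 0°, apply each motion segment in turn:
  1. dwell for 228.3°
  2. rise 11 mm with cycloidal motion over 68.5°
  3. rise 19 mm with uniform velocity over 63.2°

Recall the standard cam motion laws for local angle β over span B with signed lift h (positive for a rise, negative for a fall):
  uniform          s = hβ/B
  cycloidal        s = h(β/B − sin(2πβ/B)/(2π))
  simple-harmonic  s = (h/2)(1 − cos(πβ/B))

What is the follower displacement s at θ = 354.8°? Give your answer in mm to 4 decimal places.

seg 1 [0°–228.3°] dwell: s stays 0.0000
seg 2 [228.3°–296.8°] cycloidal, h=11: full span → s += 11 → s = 11.0000
seg 3 [296.8°–360°] uniform, h=19: θ=354.8° here. β=58, B=63.2. 19·58/63.2 = 17.4367 → s = 28.4367

28.4367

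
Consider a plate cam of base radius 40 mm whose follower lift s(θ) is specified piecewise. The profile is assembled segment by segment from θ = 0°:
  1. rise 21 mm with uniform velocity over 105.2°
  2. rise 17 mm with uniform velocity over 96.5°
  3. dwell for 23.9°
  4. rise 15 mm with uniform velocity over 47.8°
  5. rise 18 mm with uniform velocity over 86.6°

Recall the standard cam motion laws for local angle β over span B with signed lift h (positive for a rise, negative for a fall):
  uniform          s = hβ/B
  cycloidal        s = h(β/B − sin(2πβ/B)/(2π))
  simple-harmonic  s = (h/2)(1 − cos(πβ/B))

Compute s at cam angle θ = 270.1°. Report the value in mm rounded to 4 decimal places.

seg 1 [0°–105.2°] uniform, h=21: full span → s += 21 → s = 21.0000
seg 2 [105.2°–201.7°] uniform, h=17: full span → s += 17 → s = 38.0000
seg 3 [201.7°–225.6°] dwell: s stays 38.0000
seg 4 [225.6°–273.4°] uniform, h=15: θ=270.1° here. β=44.5, B=47.8. 15·44.5/47.8 = 13.9644 → s = 51.9644

51.9644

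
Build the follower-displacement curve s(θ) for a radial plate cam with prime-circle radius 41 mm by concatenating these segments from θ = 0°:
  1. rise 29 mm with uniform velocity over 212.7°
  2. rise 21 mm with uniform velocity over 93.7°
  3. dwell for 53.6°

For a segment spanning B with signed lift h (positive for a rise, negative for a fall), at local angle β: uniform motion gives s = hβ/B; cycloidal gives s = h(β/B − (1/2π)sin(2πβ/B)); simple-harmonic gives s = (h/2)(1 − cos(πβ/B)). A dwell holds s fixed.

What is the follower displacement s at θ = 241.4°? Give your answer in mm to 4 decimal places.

seg 1 [0°–212.7°] uniform, h=29: full span → s += 29 → s = 29.0000
seg 2 [212.7°–306.4°] uniform, h=21: θ=241.4° here. β=28.7, B=93.7. 21·28.7/93.7 = 6.4322 → s = 35.4322

35.4322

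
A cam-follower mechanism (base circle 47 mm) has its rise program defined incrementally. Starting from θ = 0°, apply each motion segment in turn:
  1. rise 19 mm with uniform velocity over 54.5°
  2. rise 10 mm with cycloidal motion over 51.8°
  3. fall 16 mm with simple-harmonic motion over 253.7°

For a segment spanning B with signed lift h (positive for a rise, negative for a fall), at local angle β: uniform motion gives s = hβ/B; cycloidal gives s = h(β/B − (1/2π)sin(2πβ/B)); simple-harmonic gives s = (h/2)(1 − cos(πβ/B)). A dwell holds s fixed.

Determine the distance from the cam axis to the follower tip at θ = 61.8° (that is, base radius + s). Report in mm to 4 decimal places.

seg 1 [0°–54.5°] uniform, h=19: full span → s += 19 → s = 19.0000
seg 2 [54.5°–106.3°] cycloidal, h=10: θ=61.8° here. β=7.3, B=51.8. 10·(0.1409 − sin(2π·0.1409)/(2π)) = 0.1771 → s = 19.1771
radial distance = base radius + s = 47 + 19.1771 = 66.1771

66.1771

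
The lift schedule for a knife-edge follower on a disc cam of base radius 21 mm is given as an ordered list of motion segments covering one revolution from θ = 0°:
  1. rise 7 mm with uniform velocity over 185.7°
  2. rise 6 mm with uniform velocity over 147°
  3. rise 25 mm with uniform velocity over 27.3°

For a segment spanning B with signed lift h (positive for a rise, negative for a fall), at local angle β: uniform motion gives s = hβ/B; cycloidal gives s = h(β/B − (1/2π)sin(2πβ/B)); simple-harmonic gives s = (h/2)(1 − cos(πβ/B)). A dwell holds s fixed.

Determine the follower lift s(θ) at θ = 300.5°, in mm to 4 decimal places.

seg 1 [0°–185.7°] uniform, h=7: full span → s += 7 → s = 7.0000
seg 2 [185.7°–332.7°] uniform, h=6: θ=300.5° here. β=114.8, B=147. 6·114.8/147 = 4.6857 → s = 11.6857

11.6857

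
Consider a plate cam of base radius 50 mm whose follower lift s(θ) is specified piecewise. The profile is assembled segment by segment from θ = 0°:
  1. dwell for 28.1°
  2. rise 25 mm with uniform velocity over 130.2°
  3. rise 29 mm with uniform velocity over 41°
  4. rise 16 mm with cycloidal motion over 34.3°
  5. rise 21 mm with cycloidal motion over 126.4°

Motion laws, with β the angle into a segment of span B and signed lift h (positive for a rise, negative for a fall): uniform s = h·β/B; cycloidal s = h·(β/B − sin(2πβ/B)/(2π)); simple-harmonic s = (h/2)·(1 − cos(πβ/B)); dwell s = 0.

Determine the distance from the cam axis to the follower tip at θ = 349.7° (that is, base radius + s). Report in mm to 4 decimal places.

seg 1 [0°–28.1°] dwell: s stays 0.0000
seg 2 [28.1°–158.3°] uniform, h=25: full span → s += 25 → s = 25.0000
seg 3 [158.3°–199.3°] uniform, h=29: full span → s += 29 → s = 54.0000
seg 4 [199.3°–233.6°] cycloidal, h=16: full span → s += 16 → s = 70.0000
seg 5 [233.6°–360°] cycloidal, h=21: θ=349.7° here. β=116.1, B=126.4. 21·(0.9185 − sin(2π·0.9185)/(2π)) = 20.9262 → s = 90.9262
radial distance = base radius + s = 50 + 90.9262 = 140.9262

140.9262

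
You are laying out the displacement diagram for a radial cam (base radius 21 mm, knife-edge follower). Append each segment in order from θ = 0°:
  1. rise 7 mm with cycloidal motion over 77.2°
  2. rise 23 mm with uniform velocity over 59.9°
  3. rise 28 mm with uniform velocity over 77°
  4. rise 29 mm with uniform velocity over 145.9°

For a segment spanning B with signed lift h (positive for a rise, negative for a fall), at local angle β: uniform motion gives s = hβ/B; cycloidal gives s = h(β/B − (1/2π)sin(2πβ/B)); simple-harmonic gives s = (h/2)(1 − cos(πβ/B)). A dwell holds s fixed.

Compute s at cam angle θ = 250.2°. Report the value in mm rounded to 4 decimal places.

seg 1 [0°–77.2°] cycloidal, h=7: full span → s += 7 → s = 7.0000
seg 2 [77.2°–137.1°] uniform, h=23: full span → s += 23 → s = 30.0000
seg 3 [137.1°–214.1°] uniform, h=28: full span → s += 28 → s = 58.0000
seg 4 [214.1°–360°] uniform, h=29: θ=250.2° here. β=36.1, B=145.9. 29·36.1/145.9 = 7.1755 → s = 65.1755

65.1755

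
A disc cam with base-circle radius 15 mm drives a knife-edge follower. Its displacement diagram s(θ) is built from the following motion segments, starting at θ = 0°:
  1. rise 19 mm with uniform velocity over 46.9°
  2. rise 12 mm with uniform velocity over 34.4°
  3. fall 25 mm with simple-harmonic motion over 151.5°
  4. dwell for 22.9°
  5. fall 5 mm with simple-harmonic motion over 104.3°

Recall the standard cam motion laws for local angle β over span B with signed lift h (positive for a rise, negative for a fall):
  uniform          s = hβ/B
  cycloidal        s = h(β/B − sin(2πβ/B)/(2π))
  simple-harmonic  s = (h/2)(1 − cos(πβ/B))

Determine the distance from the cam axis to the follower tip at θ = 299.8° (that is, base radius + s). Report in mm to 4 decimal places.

seg 1 [0°–46.9°] uniform, h=19: full span → s += 19 → s = 19.0000
seg 2 [46.9°–81.3°] uniform, h=12: full span → s += 12 → s = 31.0000
seg 3 [81.3°–232.8°] simple-harmonic, h=-25: full span → s += -25 → s = 6.0000
seg 4 [232.8°–255.7°] dwell: s stays 6.0000
seg 5 [255.7°–360°] simple-harmonic, h=-5: θ=299.8° here. β=44.1, B=104.3. -5/2·(1 − cos(π·0.4228)) = -1.8997 → s = 4.1003
radial distance = base radius + s = 15 + 4.1003 = 19.1003

19.1003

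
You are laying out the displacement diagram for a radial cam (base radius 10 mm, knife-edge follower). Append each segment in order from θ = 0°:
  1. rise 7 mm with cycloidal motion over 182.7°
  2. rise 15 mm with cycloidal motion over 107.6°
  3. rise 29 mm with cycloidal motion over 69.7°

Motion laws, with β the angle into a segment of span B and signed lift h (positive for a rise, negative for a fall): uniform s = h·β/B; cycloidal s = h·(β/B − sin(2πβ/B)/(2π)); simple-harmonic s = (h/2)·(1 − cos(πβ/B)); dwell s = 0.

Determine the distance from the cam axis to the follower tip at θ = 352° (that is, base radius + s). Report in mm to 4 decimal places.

seg 1 [0°–182.7°] cycloidal, h=7: full span → s += 7 → s = 7.0000
seg 2 [182.7°–290.3°] cycloidal, h=15: full span → s += 15 → s = 22.0000
seg 3 [290.3°–360°] cycloidal, h=29: θ=352° here. β=61.7, B=69.7. 29·(0.8852 − sin(2π·0.8852)/(2π)) = 28.7189 → s = 50.7189
radial distance = base radius + s = 10 + 50.7189 = 60.7189

60.7189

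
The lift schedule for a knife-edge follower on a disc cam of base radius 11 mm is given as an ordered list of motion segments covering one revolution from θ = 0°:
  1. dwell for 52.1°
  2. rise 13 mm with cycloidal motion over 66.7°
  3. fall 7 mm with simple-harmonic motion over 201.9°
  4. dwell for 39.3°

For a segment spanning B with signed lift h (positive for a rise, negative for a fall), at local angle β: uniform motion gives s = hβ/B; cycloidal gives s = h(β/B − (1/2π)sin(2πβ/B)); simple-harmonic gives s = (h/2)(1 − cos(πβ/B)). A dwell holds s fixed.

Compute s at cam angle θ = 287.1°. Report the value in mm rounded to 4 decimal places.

seg 1 [0°–52.1°] dwell: s stays 0.0000
seg 2 [52.1°–118.8°] cycloidal, h=13: full span → s += 13 → s = 13.0000
seg 3 [118.8°–320.7°] simple-harmonic, h=-7: θ=287.1° here. β=168.3, B=201.9. -7/2·(1 − cos(π·0.8336)) = -6.5324 → s = 6.4676

6.4676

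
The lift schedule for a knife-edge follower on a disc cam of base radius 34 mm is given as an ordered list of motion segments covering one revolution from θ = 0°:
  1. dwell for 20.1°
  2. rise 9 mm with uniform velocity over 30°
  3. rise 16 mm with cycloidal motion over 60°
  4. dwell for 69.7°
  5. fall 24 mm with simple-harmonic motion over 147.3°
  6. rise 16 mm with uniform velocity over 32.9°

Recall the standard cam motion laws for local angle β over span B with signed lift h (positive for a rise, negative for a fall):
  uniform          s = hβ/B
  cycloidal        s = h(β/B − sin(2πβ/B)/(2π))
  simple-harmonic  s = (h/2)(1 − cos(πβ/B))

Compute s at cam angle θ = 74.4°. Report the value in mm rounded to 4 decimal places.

seg 1 [0°–20.1°] dwell: s stays 0.0000
seg 2 [20.1°–50.1°] uniform, h=9: full span → s += 9 → s = 9.0000
seg 3 [50.1°–110.1°] cycloidal, h=16: θ=74.4° here. β=24.3, B=60. 16·(0.4050 − sin(2π·0.4050)/(2π)) = 5.0487 → s = 14.0487

14.0487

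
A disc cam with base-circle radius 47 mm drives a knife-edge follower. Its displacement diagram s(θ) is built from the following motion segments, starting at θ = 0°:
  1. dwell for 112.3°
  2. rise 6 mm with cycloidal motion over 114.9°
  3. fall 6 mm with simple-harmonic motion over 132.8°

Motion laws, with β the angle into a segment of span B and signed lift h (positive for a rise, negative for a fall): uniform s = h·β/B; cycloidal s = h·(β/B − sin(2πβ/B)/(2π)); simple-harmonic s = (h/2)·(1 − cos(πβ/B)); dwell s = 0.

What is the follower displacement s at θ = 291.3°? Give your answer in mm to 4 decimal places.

seg 1 [0°–112.3°] dwell: s stays 0.0000
seg 2 [112.3°–227.2°] cycloidal, h=6: full span → s += 6 → s = 6.0000
seg 3 [227.2°–360°] simple-harmonic, h=-6: θ=291.3° here. β=64.1, B=132.8. -6/2·(1 − cos(π·0.4827)) = -2.8369 → s = 3.1631

3.1631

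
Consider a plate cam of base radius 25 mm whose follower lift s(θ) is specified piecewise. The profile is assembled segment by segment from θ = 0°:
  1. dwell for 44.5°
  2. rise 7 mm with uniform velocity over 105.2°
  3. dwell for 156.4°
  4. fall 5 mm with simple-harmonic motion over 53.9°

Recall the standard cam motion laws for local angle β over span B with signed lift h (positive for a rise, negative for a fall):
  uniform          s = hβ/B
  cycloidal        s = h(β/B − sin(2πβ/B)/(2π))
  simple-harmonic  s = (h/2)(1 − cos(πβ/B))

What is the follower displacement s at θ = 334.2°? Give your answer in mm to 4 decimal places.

seg 1 [0°–44.5°] dwell: s stays 0.0000
seg 2 [44.5°–149.7°] uniform, h=7: full span → s += 7 → s = 7.0000
seg 3 [149.7°–306.1°] dwell: s stays 7.0000
seg 4 [306.1°–360°] simple-harmonic, h=-5: θ=334.2° here. β=28.1, B=53.9. -5/2·(1 − cos(π·0.5213)) = -2.6674 → s = 4.3326

4.3326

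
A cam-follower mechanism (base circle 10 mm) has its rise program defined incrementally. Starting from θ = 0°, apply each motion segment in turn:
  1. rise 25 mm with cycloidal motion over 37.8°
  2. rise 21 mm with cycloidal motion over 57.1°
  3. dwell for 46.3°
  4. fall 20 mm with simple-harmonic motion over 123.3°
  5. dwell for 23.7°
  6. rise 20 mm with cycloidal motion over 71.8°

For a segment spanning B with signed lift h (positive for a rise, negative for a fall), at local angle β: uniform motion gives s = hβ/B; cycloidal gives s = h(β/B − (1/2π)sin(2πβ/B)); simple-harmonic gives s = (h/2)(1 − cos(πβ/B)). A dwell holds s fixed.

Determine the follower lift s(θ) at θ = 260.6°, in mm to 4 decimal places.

seg 1 [0°–37.8°] cycloidal, h=25: full span → s += 25 → s = 25.0000
seg 2 [37.8°–94.9°] cycloidal, h=21: full span → s += 21 → s = 46.0000
seg 3 [94.9°–141.2°] dwell: s stays 46.0000
seg 4 [141.2°–264.5°] simple-harmonic, h=-20: θ=260.6° here. β=119.4, B=123.3. -20/2·(1 − cos(π·0.9684)) = -19.9507 → s = 26.0493

26.0493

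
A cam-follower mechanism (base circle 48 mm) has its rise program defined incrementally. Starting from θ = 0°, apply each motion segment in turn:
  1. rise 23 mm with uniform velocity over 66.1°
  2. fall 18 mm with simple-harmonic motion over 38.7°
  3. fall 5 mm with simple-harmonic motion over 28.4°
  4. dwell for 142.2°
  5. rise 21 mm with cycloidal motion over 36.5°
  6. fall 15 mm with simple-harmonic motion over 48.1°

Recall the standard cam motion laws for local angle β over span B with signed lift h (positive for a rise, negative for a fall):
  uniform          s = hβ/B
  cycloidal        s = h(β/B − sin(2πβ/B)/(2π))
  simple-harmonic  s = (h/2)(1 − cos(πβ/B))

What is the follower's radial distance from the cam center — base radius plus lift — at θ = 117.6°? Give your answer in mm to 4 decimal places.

seg 1 [0°–66.1°] uniform, h=23: full span → s += 23 → s = 23.0000
seg 2 [66.1°–104.8°] simple-harmonic, h=-18: full span → s += -18 → s = 5.0000
seg 3 [104.8°–133.2°] simple-harmonic, h=-5: θ=117.6° here. β=12.8, B=28.4. -5/2·(1 − cos(π·0.4507)) = -2.1144 → s = 2.8856
radial distance = base radius + s = 48 + 2.8856 = 50.8856

50.8856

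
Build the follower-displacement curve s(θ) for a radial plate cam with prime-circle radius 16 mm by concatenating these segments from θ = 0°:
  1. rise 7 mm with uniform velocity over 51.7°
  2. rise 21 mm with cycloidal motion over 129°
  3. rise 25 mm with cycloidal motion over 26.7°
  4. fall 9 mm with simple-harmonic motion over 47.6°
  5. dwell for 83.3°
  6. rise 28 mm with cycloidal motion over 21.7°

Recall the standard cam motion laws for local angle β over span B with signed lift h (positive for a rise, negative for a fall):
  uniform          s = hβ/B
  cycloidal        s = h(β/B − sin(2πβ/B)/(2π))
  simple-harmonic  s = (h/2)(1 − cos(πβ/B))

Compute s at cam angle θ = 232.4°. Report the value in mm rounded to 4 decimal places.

seg 1 [0°–51.7°] uniform, h=7: full span → s += 7 → s = 7.0000
seg 2 [51.7°–180.7°] cycloidal, h=21: full span → s += 21 → s = 28.0000
seg 3 [180.7°–207.4°] cycloidal, h=25: full span → s += 25 → s = 53.0000
seg 4 [207.4°–255°] simple-harmonic, h=-9: θ=232.4° here. β=25, B=47.6. -9/2·(1 − cos(π·0.5252)) = -4.8560 → s = 48.1440

48.1440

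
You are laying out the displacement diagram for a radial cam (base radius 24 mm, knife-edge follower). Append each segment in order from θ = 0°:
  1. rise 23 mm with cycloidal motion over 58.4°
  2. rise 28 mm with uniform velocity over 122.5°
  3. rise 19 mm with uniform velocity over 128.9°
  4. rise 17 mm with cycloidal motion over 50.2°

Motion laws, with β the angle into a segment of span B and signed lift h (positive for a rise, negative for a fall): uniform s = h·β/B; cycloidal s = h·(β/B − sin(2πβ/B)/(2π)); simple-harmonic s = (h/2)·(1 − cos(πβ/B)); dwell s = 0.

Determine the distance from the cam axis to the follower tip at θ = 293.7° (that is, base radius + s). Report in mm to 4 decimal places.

seg 1 [0°–58.4°] cycloidal, h=23: full span → s += 23 → s = 23.0000
seg 2 [58.4°–180.9°] uniform, h=28: full span → s += 28 → s = 51.0000
seg 3 [180.9°–309.8°] uniform, h=19: θ=293.7° here. β=112.8, B=128.9. 19·112.8/128.9 = 16.6268 → s = 67.6268
radial distance = base radius + s = 24 + 67.6268 = 91.6268

91.6268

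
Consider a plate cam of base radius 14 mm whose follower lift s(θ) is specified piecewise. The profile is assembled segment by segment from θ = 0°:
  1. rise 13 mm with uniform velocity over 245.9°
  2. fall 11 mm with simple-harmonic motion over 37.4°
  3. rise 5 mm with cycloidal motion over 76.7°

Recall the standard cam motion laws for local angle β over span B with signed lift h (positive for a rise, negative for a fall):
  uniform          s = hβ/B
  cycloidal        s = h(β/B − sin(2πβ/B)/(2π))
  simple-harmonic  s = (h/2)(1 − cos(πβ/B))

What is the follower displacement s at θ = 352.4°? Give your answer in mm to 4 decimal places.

seg 1 [0°–245.9°] uniform, h=13: full span → s += 13 → s = 13.0000
seg 2 [245.9°–283.3°] simple-harmonic, h=-11: full span → s += -11 → s = 2.0000
seg 3 [283.3°–360°] cycloidal, h=5: θ=352.4° here. β=69.1, B=76.7. 5·(0.9009 − sin(2π·0.9009)/(2π)) = 4.9686 → s = 6.9686

6.9686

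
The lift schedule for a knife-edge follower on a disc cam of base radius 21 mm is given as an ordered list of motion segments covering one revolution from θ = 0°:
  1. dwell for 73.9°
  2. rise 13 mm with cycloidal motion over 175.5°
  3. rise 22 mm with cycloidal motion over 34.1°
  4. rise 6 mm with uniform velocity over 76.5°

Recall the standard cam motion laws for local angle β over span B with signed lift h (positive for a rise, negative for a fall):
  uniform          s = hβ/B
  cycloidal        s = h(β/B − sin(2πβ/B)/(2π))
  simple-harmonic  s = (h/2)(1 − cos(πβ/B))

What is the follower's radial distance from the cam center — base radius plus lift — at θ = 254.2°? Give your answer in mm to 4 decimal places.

seg 1 [0°–73.9°] dwell: s stays 0.0000
seg 2 [73.9°–249.4°] cycloidal, h=13: full span → s += 13 → s = 13.0000
seg 3 [249.4°–283.5°] cycloidal, h=22: θ=254.2° here. β=4.8, B=34.1. 22·(0.1408 − sin(2π·0.1408)/(2π)) = 0.3882 → s = 13.3882
radial distance = base radius + s = 21 + 13.3882 = 34.3882

34.3882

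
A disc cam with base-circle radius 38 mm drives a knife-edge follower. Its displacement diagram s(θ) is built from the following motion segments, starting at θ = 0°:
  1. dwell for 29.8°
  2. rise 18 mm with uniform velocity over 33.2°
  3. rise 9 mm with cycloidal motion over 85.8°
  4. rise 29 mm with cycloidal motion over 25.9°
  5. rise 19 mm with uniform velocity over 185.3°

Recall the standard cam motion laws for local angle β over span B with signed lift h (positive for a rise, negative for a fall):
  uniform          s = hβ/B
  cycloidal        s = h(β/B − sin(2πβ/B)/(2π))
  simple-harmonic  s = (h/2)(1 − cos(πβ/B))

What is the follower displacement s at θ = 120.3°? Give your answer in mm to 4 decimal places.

seg 1 [0°–29.8°] dwell: s stays 0.0000
seg 2 [29.8°–63°] uniform, h=18: full span → s += 18 → s = 18.0000
seg 3 [63°–148.8°] cycloidal, h=9: θ=120.3° here. β=57.3, B=85.8. 9·(0.6678 − sin(2π·0.6678)/(2π)) = 7.2562 → s = 25.2562

25.2562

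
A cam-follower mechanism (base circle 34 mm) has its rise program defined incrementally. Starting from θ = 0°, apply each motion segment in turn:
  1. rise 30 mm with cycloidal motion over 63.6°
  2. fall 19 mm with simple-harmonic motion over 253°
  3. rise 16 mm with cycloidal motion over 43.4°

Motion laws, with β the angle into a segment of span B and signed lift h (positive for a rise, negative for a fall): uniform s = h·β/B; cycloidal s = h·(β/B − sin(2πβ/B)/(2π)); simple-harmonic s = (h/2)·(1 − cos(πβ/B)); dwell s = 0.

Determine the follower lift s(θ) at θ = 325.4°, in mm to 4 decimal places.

seg 1 [0°–63.6°] cycloidal, h=30: full span → s += 30 → s = 30.0000
seg 2 [63.6°–316.6°] simple-harmonic, h=-19: full span → s += -19 → s = 11.0000
seg 3 [316.6°–360°] cycloidal, h=16: θ=325.4° here. β=8.8, B=43.4. 16·(0.2028 − sin(2π·0.2028)/(2π)) = 0.8091 → s = 11.8091

11.8091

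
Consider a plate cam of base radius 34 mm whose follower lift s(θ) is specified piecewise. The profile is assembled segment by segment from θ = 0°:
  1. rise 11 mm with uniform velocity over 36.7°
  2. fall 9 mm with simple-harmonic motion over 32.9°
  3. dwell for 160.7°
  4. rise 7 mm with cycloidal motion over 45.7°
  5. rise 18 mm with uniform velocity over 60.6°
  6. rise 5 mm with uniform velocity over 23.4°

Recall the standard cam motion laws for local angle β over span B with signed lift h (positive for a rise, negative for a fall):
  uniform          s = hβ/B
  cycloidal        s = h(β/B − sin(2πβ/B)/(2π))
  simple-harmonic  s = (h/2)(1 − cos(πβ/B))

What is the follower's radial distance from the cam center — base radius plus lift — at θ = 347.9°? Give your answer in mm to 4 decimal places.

seg 1 [0°–36.7°] uniform, h=11: full span → s += 11 → s = 11.0000
seg 2 [36.7°–69.6°] simple-harmonic, h=-9: full span → s += -9 → s = 2.0000
seg 3 [69.6°–230.3°] dwell: s stays 2.0000
seg 4 [230.3°–276°] cycloidal, h=7: full span → s += 7 → s = 9.0000
seg 5 [276°–336.6°] uniform, h=18: full span → s += 18 → s = 27.0000
seg 6 [336.6°–360°] uniform, h=5: θ=347.9° here. β=11.3, B=23.4. 5·11.3/23.4 = 2.4145 → s = 29.4145
radial distance = base radius + s = 34 + 29.4145 = 63.4145

63.4145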